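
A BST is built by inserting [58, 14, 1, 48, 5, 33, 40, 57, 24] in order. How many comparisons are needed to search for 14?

Search path for 14: 58 -> 14
Found: True
Comparisons: 2


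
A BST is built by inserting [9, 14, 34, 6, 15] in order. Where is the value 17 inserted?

Starting tree (level order): [9, 6, 14, None, None, None, 34, 15]
Insertion path: 9 -> 14 -> 34 -> 15
Result: insert 17 as right child of 15
Final tree (level order): [9, 6, 14, None, None, None, 34, 15, None, None, 17]


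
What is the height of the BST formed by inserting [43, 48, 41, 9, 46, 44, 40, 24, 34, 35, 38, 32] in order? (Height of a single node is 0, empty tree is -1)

Insertion order: [43, 48, 41, 9, 46, 44, 40, 24, 34, 35, 38, 32]
Tree (level-order array): [43, 41, 48, 9, None, 46, None, None, 40, 44, None, 24, None, None, None, None, 34, 32, 35, None, None, None, 38]
Compute height bottom-up (empty subtree = -1):
  height(32) = 1 + max(-1, -1) = 0
  height(38) = 1 + max(-1, -1) = 0
  height(35) = 1 + max(-1, 0) = 1
  height(34) = 1 + max(0, 1) = 2
  height(24) = 1 + max(-1, 2) = 3
  height(40) = 1 + max(3, -1) = 4
  height(9) = 1 + max(-1, 4) = 5
  height(41) = 1 + max(5, -1) = 6
  height(44) = 1 + max(-1, -1) = 0
  height(46) = 1 + max(0, -1) = 1
  height(48) = 1 + max(1, -1) = 2
  height(43) = 1 + max(6, 2) = 7
Height = 7


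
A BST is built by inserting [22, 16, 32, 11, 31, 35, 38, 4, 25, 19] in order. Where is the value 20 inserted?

Starting tree (level order): [22, 16, 32, 11, 19, 31, 35, 4, None, None, None, 25, None, None, 38]
Insertion path: 22 -> 16 -> 19
Result: insert 20 as right child of 19
Final tree (level order): [22, 16, 32, 11, 19, 31, 35, 4, None, None, 20, 25, None, None, 38]


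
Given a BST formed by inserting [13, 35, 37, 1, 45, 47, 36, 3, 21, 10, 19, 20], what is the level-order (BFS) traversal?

Tree insertion order: [13, 35, 37, 1, 45, 47, 36, 3, 21, 10, 19, 20]
Tree (level-order array): [13, 1, 35, None, 3, 21, 37, None, 10, 19, None, 36, 45, None, None, None, 20, None, None, None, 47]
BFS from the root, enqueuing left then right child of each popped node:
  queue [13] -> pop 13, enqueue [1, 35], visited so far: [13]
  queue [1, 35] -> pop 1, enqueue [3], visited so far: [13, 1]
  queue [35, 3] -> pop 35, enqueue [21, 37], visited so far: [13, 1, 35]
  queue [3, 21, 37] -> pop 3, enqueue [10], visited so far: [13, 1, 35, 3]
  queue [21, 37, 10] -> pop 21, enqueue [19], visited so far: [13, 1, 35, 3, 21]
  queue [37, 10, 19] -> pop 37, enqueue [36, 45], visited so far: [13, 1, 35, 3, 21, 37]
  queue [10, 19, 36, 45] -> pop 10, enqueue [none], visited so far: [13, 1, 35, 3, 21, 37, 10]
  queue [19, 36, 45] -> pop 19, enqueue [20], visited so far: [13, 1, 35, 3, 21, 37, 10, 19]
  queue [36, 45, 20] -> pop 36, enqueue [none], visited so far: [13, 1, 35, 3, 21, 37, 10, 19, 36]
  queue [45, 20] -> pop 45, enqueue [47], visited so far: [13, 1, 35, 3, 21, 37, 10, 19, 36, 45]
  queue [20, 47] -> pop 20, enqueue [none], visited so far: [13, 1, 35, 3, 21, 37, 10, 19, 36, 45, 20]
  queue [47] -> pop 47, enqueue [none], visited so far: [13, 1, 35, 3, 21, 37, 10, 19, 36, 45, 20, 47]
Result: [13, 1, 35, 3, 21, 37, 10, 19, 36, 45, 20, 47]


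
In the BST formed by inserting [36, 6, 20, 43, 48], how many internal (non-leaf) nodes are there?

Tree built from: [36, 6, 20, 43, 48]
Tree (level-order array): [36, 6, 43, None, 20, None, 48]
Rule: An internal node has at least one child.
Per-node child counts:
  node 36: 2 child(ren)
  node 6: 1 child(ren)
  node 20: 0 child(ren)
  node 43: 1 child(ren)
  node 48: 0 child(ren)
Matching nodes: [36, 6, 43]
Count of internal (non-leaf) nodes: 3


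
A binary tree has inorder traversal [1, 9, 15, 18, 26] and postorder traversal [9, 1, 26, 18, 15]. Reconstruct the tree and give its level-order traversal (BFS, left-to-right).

Inorder:   [1, 9, 15, 18, 26]
Postorder: [9, 1, 26, 18, 15]
Algorithm: postorder visits root last, so walk postorder right-to-left;
each value is the root of the current inorder slice — split it at that
value, recurse on the right subtree first, then the left.
Recursive splits:
  root=15; inorder splits into left=[1, 9], right=[18, 26]
  root=18; inorder splits into left=[], right=[26]
  root=26; inorder splits into left=[], right=[]
  root=1; inorder splits into left=[], right=[9]
  root=9; inorder splits into left=[], right=[]
Reconstructed level-order: [15, 1, 18, 9, 26]


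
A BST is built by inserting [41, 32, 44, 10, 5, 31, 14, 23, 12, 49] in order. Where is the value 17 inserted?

Starting tree (level order): [41, 32, 44, 10, None, None, 49, 5, 31, None, None, None, None, 14, None, 12, 23]
Insertion path: 41 -> 32 -> 10 -> 31 -> 14 -> 23
Result: insert 17 as left child of 23
Final tree (level order): [41, 32, 44, 10, None, None, 49, 5, 31, None, None, None, None, 14, None, 12, 23, None, None, 17]


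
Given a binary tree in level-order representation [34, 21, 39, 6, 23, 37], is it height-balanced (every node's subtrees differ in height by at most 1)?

Tree (level-order array): [34, 21, 39, 6, 23, 37]
Definition: a tree is height-balanced if, at every node, |h(left) - h(right)| <= 1 (empty subtree has height -1).
Bottom-up per-node check:
  node 6: h_left=-1, h_right=-1, diff=0 [OK], height=0
  node 23: h_left=-1, h_right=-1, diff=0 [OK], height=0
  node 21: h_left=0, h_right=0, diff=0 [OK], height=1
  node 37: h_left=-1, h_right=-1, diff=0 [OK], height=0
  node 39: h_left=0, h_right=-1, diff=1 [OK], height=1
  node 34: h_left=1, h_right=1, diff=0 [OK], height=2
All nodes satisfy the balance condition.
Result: Balanced


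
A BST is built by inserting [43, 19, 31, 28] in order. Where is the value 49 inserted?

Starting tree (level order): [43, 19, None, None, 31, 28]
Insertion path: 43
Result: insert 49 as right child of 43
Final tree (level order): [43, 19, 49, None, 31, None, None, 28]


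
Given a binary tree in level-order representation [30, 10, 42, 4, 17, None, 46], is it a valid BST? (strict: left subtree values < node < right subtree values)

Level-order array: [30, 10, 42, 4, 17, None, 46]
Validate using subtree bounds (lo, hi): at each node, require lo < value < hi,
then recurse left with hi=value and right with lo=value.
Preorder trace (stopping at first violation):
  at node 30 with bounds (-inf, +inf): OK
  at node 10 with bounds (-inf, 30): OK
  at node 4 with bounds (-inf, 10): OK
  at node 17 with bounds (10, 30): OK
  at node 42 with bounds (30, +inf): OK
  at node 46 with bounds (42, +inf): OK
No violation found at any node.
Result: Valid BST


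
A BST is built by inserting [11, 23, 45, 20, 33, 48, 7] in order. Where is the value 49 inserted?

Starting tree (level order): [11, 7, 23, None, None, 20, 45, None, None, 33, 48]
Insertion path: 11 -> 23 -> 45 -> 48
Result: insert 49 as right child of 48
Final tree (level order): [11, 7, 23, None, None, 20, 45, None, None, 33, 48, None, None, None, 49]


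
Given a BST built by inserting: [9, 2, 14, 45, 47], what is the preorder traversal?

Tree insertion order: [9, 2, 14, 45, 47]
Tree (level-order array): [9, 2, 14, None, None, None, 45, None, 47]
Preorder traversal: [9, 2, 14, 45, 47]


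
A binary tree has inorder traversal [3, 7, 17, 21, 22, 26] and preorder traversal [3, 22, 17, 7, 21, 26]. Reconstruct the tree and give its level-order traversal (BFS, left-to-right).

Inorder:  [3, 7, 17, 21, 22, 26]
Preorder: [3, 22, 17, 7, 21, 26]
Algorithm: preorder visits root first, so consume preorder in order;
for each root, split the current inorder slice at that value into
left-subtree inorder and right-subtree inorder, then recurse.
Recursive splits:
  root=3; inorder splits into left=[], right=[7, 17, 21, 22, 26]
  root=22; inorder splits into left=[7, 17, 21], right=[26]
  root=17; inorder splits into left=[7], right=[21]
  root=7; inorder splits into left=[], right=[]
  root=21; inorder splits into left=[], right=[]
  root=26; inorder splits into left=[], right=[]
Reconstructed level-order: [3, 22, 17, 26, 7, 21]


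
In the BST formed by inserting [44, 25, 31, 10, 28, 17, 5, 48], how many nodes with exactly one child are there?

Tree built from: [44, 25, 31, 10, 28, 17, 5, 48]
Tree (level-order array): [44, 25, 48, 10, 31, None, None, 5, 17, 28]
Rule: These are nodes with exactly 1 non-null child.
Per-node child counts:
  node 44: 2 child(ren)
  node 25: 2 child(ren)
  node 10: 2 child(ren)
  node 5: 0 child(ren)
  node 17: 0 child(ren)
  node 31: 1 child(ren)
  node 28: 0 child(ren)
  node 48: 0 child(ren)
Matching nodes: [31]
Count of nodes with exactly one child: 1


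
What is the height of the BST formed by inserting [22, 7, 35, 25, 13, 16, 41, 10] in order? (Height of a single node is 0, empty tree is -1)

Insertion order: [22, 7, 35, 25, 13, 16, 41, 10]
Tree (level-order array): [22, 7, 35, None, 13, 25, 41, 10, 16]
Compute height bottom-up (empty subtree = -1):
  height(10) = 1 + max(-1, -1) = 0
  height(16) = 1 + max(-1, -1) = 0
  height(13) = 1 + max(0, 0) = 1
  height(7) = 1 + max(-1, 1) = 2
  height(25) = 1 + max(-1, -1) = 0
  height(41) = 1 + max(-1, -1) = 0
  height(35) = 1 + max(0, 0) = 1
  height(22) = 1 + max(2, 1) = 3
Height = 3


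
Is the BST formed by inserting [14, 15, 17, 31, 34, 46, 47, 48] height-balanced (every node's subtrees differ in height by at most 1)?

Tree (level-order array): [14, None, 15, None, 17, None, 31, None, 34, None, 46, None, 47, None, 48]
Definition: a tree is height-balanced if, at every node, |h(left) - h(right)| <= 1 (empty subtree has height -1).
Bottom-up per-node check:
  node 48: h_left=-1, h_right=-1, diff=0 [OK], height=0
  node 47: h_left=-1, h_right=0, diff=1 [OK], height=1
  node 46: h_left=-1, h_right=1, diff=2 [FAIL (|-1-1|=2 > 1)], height=2
  node 34: h_left=-1, h_right=2, diff=3 [FAIL (|-1-2|=3 > 1)], height=3
  node 31: h_left=-1, h_right=3, diff=4 [FAIL (|-1-3|=4 > 1)], height=4
  node 17: h_left=-1, h_right=4, diff=5 [FAIL (|-1-4|=5 > 1)], height=5
  node 15: h_left=-1, h_right=5, diff=6 [FAIL (|-1-5|=6 > 1)], height=6
  node 14: h_left=-1, h_right=6, diff=7 [FAIL (|-1-6|=7 > 1)], height=7
Node 46 violates the condition: |-1 - 1| = 2 > 1.
Result: Not balanced


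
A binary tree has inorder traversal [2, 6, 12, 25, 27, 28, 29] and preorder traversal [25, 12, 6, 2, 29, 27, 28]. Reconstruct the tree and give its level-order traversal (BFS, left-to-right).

Inorder:  [2, 6, 12, 25, 27, 28, 29]
Preorder: [25, 12, 6, 2, 29, 27, 28]
Algorithm: preorder visits root first, so consume preorder in order;
for each root, split the current inorder slice at that value into
left-subtree inorder and right-subtree inorder, then recurse.
Recursive splits:
  root=25; inorder splits into left=[2, 6, 12], right=[27, 28, 29]
  root=12; inorder splits into left=[2, 6], right=[]
  root=6; inorder splits into left=[2], right=[]
  root=2; inorder splits into left=[], right=[]
  root=29; inorder splits into left=[27, 28], right=[]
  root=27; inorder splits into left=[], right=[28]
  root=28; inorder splits into left=[], right=[]
Reconstructed level-order: [25, 12, 29, 6, 27, 2, 28]


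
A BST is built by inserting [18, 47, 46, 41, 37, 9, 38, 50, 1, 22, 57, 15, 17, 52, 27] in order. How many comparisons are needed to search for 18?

Search path for 18: 18
Found: True
Comparisons: 1


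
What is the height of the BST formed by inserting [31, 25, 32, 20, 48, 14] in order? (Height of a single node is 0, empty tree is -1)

Insertion order: [31, 25, 32, 20, 48, 14]
Tree (level-order array): [31, 25, 32, 20, None, None, 48, 14]
Compute height bottom-up (empty subtree = -1):
  height(14) = 1 + max(-1, -1) = 0
  height(20) = 1 + max(0, -1) = 1
  height(25) = 1 + max(1, -1) = 2
  height(48) = 1 + max(-1, -1) = 0
  height(32) = 1 + max(-1, 0) = 1
  height(31) = 1 + max(2, 1) = 3
Height = 3


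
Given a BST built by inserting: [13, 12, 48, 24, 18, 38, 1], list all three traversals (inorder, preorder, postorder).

Tree insertion order: [13, 12, 48, 24, 18, 38, 1]
Tree (level-order array): [13, 12, 48, 1, None, 24, None, None, None, 18, 38]
Inorder (L, root, R): [1, 12, 13, 18, 24, 38, 48]
Preorder (root, L, R): [13, 12, 1, 48, 24, 18, 38]
Postorder (L, R, root): [1, 12, 18, 38, 24, 48, 13]


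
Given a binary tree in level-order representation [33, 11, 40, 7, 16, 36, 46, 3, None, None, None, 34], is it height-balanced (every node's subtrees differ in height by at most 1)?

Tree (level-order array): [33, 11, 40, 7, 16, 36, 46, 3, None, None, None, 34]
Definition: a tree is height-balanced if, at every node, |h(left) - h(right)| <= 1 (empty subtree has height -1).
Bottom-up per-node check:
  node 3: h_left=-1, h_right=-1, diff=0 [OK], height=0
  node 7: h_left=0, h_right=-1, diff=1 [OK], height=1
  node 16: h_left=-1, h_right=-1, diff=0 [OK], height=0
  node 11: h_left=1, h_right=0, diff=1 [OK], height=2
  node 34: h_left=-1, h_right=-1, diff=0 [OK], height=0
  node 36: h_left=0, h_right=-1, diff=1 [OK], height=1
  node 46: h_left=-1, h_right=-1, diff=0 [OK], height=0
  node 40: h_left=1, h_right=0, diff=1 [OK], height=2
  node 33: h_left=2, h_right=2, diff=0 [OK], height=3
All nodes satisfy the balance condition.
Result: Balanced


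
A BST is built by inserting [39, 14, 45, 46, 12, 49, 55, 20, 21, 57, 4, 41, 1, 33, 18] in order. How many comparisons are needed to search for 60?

Search path for 60: 39 -> 45 -> 46 -> 49 -> 55 -> 57
Found: False
Comparisons: 6


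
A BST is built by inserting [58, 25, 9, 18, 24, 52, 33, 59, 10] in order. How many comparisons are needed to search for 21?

Search path for 21: 58 -> 25 -> 9 -> 18 -> 24
Found: False
Comparisons: 5


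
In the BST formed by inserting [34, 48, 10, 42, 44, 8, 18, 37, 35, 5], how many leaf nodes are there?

Tree built from: [34, 48, 10, 42, 44, 8, 18, 37, 35, 5]
Tree (level-order array): [34, 10, 48, 8, 18, 42, None, 5, None, None, None, 37, 44, None, None, 35]
Rule: A leaf has 0 children.
Per-node child counts:
  node 34: 2 child(ren)
  node 10: 2 child(ren)
  node 8: 1 child(ren)
  node 5: 0 child(ren)
  node 18: 0 child(ren)
  node 48: 1 child(ren)
  node 42: 2 child(ren)
  node 37: 1 child(ren)
  node 35: 0 child(ren)
  node 44: 0 child(ren)
Matching nodes: [5, 18, 35, 44]
Count of leaf nodes: 4


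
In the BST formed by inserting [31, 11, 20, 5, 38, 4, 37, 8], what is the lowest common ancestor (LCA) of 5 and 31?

Tree insertion order: [31, 11, 20, 5, 38, 4, 37, 8]
Tree (level-order array): [31, 11, 38, 5, 20, 37, None, 4, 8]
In a BST, the LCA of p=5, q=31 is the first node v on the
root-to-leaf path with p <= v <= q (go left if both < v, right if both > v).
Walk from root:
  at 31: 5 <= 31 <= 31, this is the LCA
LCA = 31


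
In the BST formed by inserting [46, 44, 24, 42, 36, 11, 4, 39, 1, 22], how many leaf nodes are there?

Tree built from: [46, 44, 24, 42, 36, 11, 4, 39, 1, 22]
Tree (level-order array): [46, 44, None, 24, None, 11, 42, 4, 22, 36, None, 1, None, None, None, None, 39]
Rule: A leaf has 0 children.
Per-node child counts:
  node 46: 1 child(ren)
  node 44: 1 child(ren)
  node 24: 2 child(ren)
  node 11: 2 child(ren)
  node 4: 1 child(ren)
  node 1: 0 child(ren)
  node 22: 0 child(ren)
  node 42: 1 child(ren)
  node 36: 1 child(ren)
  node 39: 0 child(ren)
Matching nodes: [1, 22, 39]
Count of leaf nodes: 3


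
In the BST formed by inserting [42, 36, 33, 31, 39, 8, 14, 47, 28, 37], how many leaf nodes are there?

Tree built from: [42, 36, 33, 31, 39, 8, 14, 47, 28, 37]
Tree (level-order array): [42, 36, 47, 33, 39, None, None, 31, None, 37, None, 8, None, None, None, None, 14, None, 28]
Rule: A leaf has 0 children.
Per-node child counts:
  node 42: 2 child(ren)
  node 36: 2 child(ren)
  node 33: 1 child(ren)
  node 31: 1 child(ren)
  node 8: 1 child(ren)
  node 14: 1 child(ren)
  node 28: 0 child(ren)
  node 39: 1 child(ren)
  node 37: 0 child(ren)
  node 47: 0 child(ren)
Matching nodes: [28, 37, 47]
Count of leaf nodes: 3


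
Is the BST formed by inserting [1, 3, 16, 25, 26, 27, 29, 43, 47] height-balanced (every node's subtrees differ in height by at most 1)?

Tree (level-order array): [1, None, 3, None, 16, None, 25, None, 26, None, 27, None, 29, None, 43, None, 47]
Definition: a tree is height-balanced if, at every node, |h(left) - h(right)| <= 1 (empty subtree has height -1).
Bottom-up per-node check:
  node 47: h_left=-1, h_right=-1, diff=0 [OK], height=0
  node 43: h_left=-1, h_right=0, diff=1 [OK], height=1
  node 29: h_left=-1, h_right=1, diff=2 [FAIL (|-1-1|=2 > 1)], height=2
  node 27: h_left=-1, h_right=2, diff=3 [FAIL (|-1-2|=3 > 1)], height=3
  node 26: h_left=-1, h_right=3, diff=4 [FAIL (|-1-3|=4 > 1)], height=4
  node 25: h_left=-1, h_right=4, diff=5 [FAIL (|-1-4|=5 > 1)], height=5
  node 16: h_left=-1, h_right=5, diff=6 [FAIL (|-1-5|=6 > 1)], height=6
  node 3: h_left=-1, h_right=6, diff=7 [FAIL (|-1-6|=7 > 1)], height=7
  node 1: h_left=-1, h_right=7, diff=8 [FAIL (|-1-7|=8 > 1)], height=8
Node 29 violates the condition: |-1 - 1| = 2 > 1.
Result: Not balanced


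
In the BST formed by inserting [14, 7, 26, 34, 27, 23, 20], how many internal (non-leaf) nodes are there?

Tree built from: [14, 7, 26, 34, 27, 23, 20]
Tree (level-order array): [14, 7, 26, None, None, 23, 34, 20, None, 27]
Rule: An internal node has at least one child.
Per-node child counts:
  node 14: 2 child(ren)
  node 7: 0 child(ren)
  node 26: 2 child(ren)
  node 23: 1 child(ren)
  node 20: 0 child(ren)
  node 34: 1 child(ren)
  node 27: 0 child(ren)
Matching nodes: [14, 26, 23, 34]
Count of internal (non-leaf) nodes: 4


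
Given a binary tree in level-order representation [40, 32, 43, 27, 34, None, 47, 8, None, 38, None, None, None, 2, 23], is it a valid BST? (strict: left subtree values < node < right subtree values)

Level-order array: [40, 32, 43, 27, 34, None, 47, 8, None, 38, None, None, None, 2, 23]
Validate using subtree bounds (lo, hi): at each node, require lo < value < hi,
then recurse left with hi=value and right with lo=value.
Preorder trace (stopping at first violation):
  at node 40 with bounds (-inf, +inf): OK
  at node 32 with bounds (-inf, 40): OK
  at node 27 with bounds (-inf, 32): OK
  at node 8 with bounds (-inf, 27): OK
  at node 2 with bounds (-inf, 8): OK
  at node 23 with bounds (8, 27): OK
  at node 34 with bounds (32, 40): OK
  at node 38 with bounds (32, 34): VIOLATION
Node 38 violates its bound: not (32 < 38 < 34).
Result: Not a valid BST


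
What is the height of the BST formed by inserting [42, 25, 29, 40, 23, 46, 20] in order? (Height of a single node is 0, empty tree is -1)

Insertion order: [42, 25, 29, 40, 23, 46, 20]
Tree (level-order array): [42, 25, 46, 23, 29, None, None, 20, None, None, 40]
Compute height bottom-up (empty subtree = -1):
  height(20) = 1 + max(-1, -1) = 0
  height(23) = 1 + max(0, -1) = 1
  height(40) = 1 + max(-1, -1) = 0
  height(29) = 1 + max(-1, 0) = 1
  height(25) = 1 + max(1, 1) = 2
  height(46) = 1 + max(-1, -1) = 0
  height(42) = 1 + max(2, 0) = 3
Height = 3


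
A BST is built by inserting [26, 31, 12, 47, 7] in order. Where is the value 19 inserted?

Starting tree (level order): [26, 12, 31, 7, None, None, 47]
Insertion path: 26 -> 12
Result: insert 19 as right child of 12
Final tree (level order): [26, 12, 31, 7, 19, None, 47]


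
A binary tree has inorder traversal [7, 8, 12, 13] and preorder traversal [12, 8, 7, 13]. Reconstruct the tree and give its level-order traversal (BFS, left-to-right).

Inorder:  [7, 8, 12, 13]
Preorder: [12, 8, 7, 13]
Algorithm: preorder visits root first, so consume preorder in order;
for each root, split the current inorder slice at that value into
left-subtree inorder and right-subtree inorder, then recurse.
Recursive splits:
  root=12; inorder splits into left=[7, 8], right=[13]
  root=8; inorder splits into left=[7], right=[]
  root=7; inorder splits into left=[], right=[]
  root=13; inorder splits into left=[], right=[]
Reconstructed level-order: [12, 8, 13, 7]


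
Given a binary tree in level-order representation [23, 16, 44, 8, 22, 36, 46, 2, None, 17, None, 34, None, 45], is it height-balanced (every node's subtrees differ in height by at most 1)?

Tree (level-order array): [23, 16, 44, 8, 22, 36, 46, 2, None, 17, None, 34, None, 45]
Definition: a tree is height-balanced if, at every node, |h(left) - h(right)| <= 1 (empty subtree has height -1).
Bottom-up per-node check:
  node 2: h_left=-1, h_right=-1, diff=0 [OK], height=0
  node 8: h_left=0, h_right=-1, diff=1 [OK], height=1
  node 17: h_left=-1, h_right=-1, diff=0 [OK], height=0
  node 22: h_left=0, h_right=-1, diff=1 [OK], height=1
  node 16: h_left=1, h_right=1, diff=0 [OK], height=2
  node 34: h_left=-1, h_right=-1, diff=0 [OK], height=0
  node 36: h_left=0, h_right=-1, diff=1 [OK], height=1
  node 45: h_left=-1, h_right=-1, diff=0 [OK], height=0
  node 46: h_left=0, h_right=-1, diff=1 [OK], height=1
  node 44: h_left=1, h_right=1, diff=0 [OK], height=2
  node 23: h_left=2, h_right=2, diff=0 [OK], height=3
All nodes satisfy the balance condition.
Result: Balanced


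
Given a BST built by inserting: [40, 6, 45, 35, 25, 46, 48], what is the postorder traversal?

Tree insertion order: [40, 6, 45, 35, 25, 46, 48]
Tree (level-order array): [40, 6, 45, None, 35, None, 46, 25, None, None, 48]
Postorder traversal: [25, 35, 6, 48, 46, 45, 40]


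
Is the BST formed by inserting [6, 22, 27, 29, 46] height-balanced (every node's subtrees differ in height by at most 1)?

Tree (level-order array): [6, None, 22, None, 27, None, 29, None, 46]
Definition: a tree is height-balanced if, at every node, |h(left) - h(right)| <= 1 (empty subtree has height -1).
Bottom-up per-node check:
  node 46: h_left=-1, h_right=-1, diff=0 [OK], height=0
  node 29: h_left=-1, h_right=0, diff=1 [OK], height=1
  node 27: h_left=-1, h_right=1, diff=2 [FAIL (|-1-1|=2 > 1)], height=2
  node 22: h_left=-1, h_right=2, diff=3 [FAIL (|-1-2|=3 > 1)], height=3
  node 6: h_left=-1, h_right=3, diff=4 [FAIL (|-1-3|=4 > 1)], height=4
Node 27 violates the condition: |-1 - 1| = 2 > 1.
Result: Not balanced


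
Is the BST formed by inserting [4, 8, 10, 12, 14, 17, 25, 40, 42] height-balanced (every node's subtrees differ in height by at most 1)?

Tree (level-order array): [4, None, 8, None, 10, None, 12, None, 14, None, 17, None, 25, None, 40, None, 42]
Definition: a tree is height-balanced if, at every node, |h(left) - h(right)| <= 1 (empty subtree has height -1).
Bottom-up per-node check:
  node 42: h_left=-1, h_right=-1, diff=0 [OK], height=0
  node 40: h_left=-1, h_right=0, diff=1 [OK], height=1
  node 25: h_left=-1, h_right=1, diff=2 [FAIL (|-1-1|=2 > 1)], height=2
  node 17: h_left=-1, h_right=2, diff=3 [FAIL (|-1-2|=3 > 1)], height=3
  node 14: h_left=-1, h_right=3, diff=4 [FAIL (|-1-3|=4 > 1)], height=4
  node 12: h_left=-1, h_right=4, diff=5 [FAIL (|-1-4|=5 > 1)], height=5
  node 10: h_left=-1, h_right=5, diff=6 [FAIL (|-1-5|=6 > 1)], height=6
  node 8: h_left=-1, h_right=6, diff=7 [FAIL (|-1-6|=7 > 1)], height=7
  node 4: h_left=-1, h_right=7, diff=8 [FAIL (|-1-7|=8 > 1)], height=8
Node 25 violates the condition: |-1 - 1| = 2 > 1.
Result: Not balanced


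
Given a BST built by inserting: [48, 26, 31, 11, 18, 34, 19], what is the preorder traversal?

Tree insertion order: [48, 26, 31, 11, 18, 34, 19]
Tree (level-order array): [48, 26, None, 11, 31, None, 18, None, 34, None, 19]
Preorder traversal: [48, 26, 11, 18, 19, 31, 34]


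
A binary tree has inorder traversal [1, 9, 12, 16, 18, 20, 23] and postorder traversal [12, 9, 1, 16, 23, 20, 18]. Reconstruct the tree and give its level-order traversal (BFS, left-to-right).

Inorder:   [1, 9, 12, 16, 18, 20, 23]
Postorder: [12, 9, 1, 16, 23, 20, 18]
Algorithm: postorder visits root last, so walk postorder right-to-left;
each value is the root of the current inorder slice — split it at that
value, recurse on the right subtree first, then the left.
Recursive splits:
  root=18; inorder splits into left=[1, 9, 12, 16], right=[20, 23]
  root=20; inorder splits into left=[], right=[23]
  root=23; inorder splits into left=[], right=[]
  root=16; inorder splits into left=[1, 9, 12], right=[]
  root=1; inorder splits into left=[], right=[9, 12]
  root=9; inorder splits into left=[], right=[12]
  root=12; inorder splits into left=[], right=[]
Reconstructed level-order: [18, 16, 20, 1, 23, 9, 12]


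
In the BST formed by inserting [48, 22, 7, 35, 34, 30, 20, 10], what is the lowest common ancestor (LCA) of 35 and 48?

Tree insertion order: [48, 22, 7, 35, 34, 30, 20, 10]
Tree (level-order array): [48, 22, None, 7, 35, None, 20, 34, None, 10, None, 30]
In a BST, the LCA of p=35, q=48 is the first node v on the
root-to-leaf path with p <= v <= q (go left if both < v, right if both > v).
Walk from root:
  at 48: 35 <= 48 <= 48, this is the LCA
LCA = 48


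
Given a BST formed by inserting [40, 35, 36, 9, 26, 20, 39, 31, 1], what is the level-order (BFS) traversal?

Tree insertion order: [40, 35, 36, 9, 26, 20, 39, 31, 1]
Tree (level-order array): [40, 35, None, 9, 36, 1, 26, None, 39, None, None, 20, 31]
BFS from the root, enqueuing left then right child of each popped node:
  queue [40] -> pop 40, enqueue [35], visited so far: [40]
  queue [35] -> pop 35, enqueue [9, 36], visited so far: [40, 35]
  queue [9, 36] -> pop 9, enqueue [1, 26], visited so far: [40, 35, 9]
  queue [36, 1, 26] -> pop 36, enqueue [39], visited so far: [40, 35, 9, 36]
  queue [1, 26, 39] -> pop 1, enqueue [none], visited so far: [40, 35, 9, 36, 1]
  queue [26, 39] -> pop 26, enqueue [20, 31], visited so far: [40, 35, 9, 36, 1, 26]
  queue [39, 20, 31] -> pop 39, enqueue [none], visited so far: [40, 35, 9, 36, 1, 26, 39]
  queue [20, 31] -> pop 20, enqueue [none], visited so far: [40, 35, 9, 36, 1, 26, 39, 20]
  queue [31] -> pop 31, enqueue [none], visited so far: [40, 35, 9, 36, 1, 26, 39, 20, 31]
Result: [40, 35, 9, 36, 1, 26, 39, 20, 31]


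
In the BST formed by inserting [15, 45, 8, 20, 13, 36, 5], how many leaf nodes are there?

Tree built from: [15, 45, 8, 20, 13, 36, 5]
Tree (level-order array): [15, 8, 45, 5, 13, 20, None, None, None, None, None, None, 36]
Rule: A leaf has 0 children.
Per-node child counts:
  node 15: 2 child(ren)
  node 8: 2 child(ren)
  node 5: 0 child(ren)
  node 13: 0 child(ren)
  node 45: 1 child(ren)
  node 20: 1 child(ren)
  node 36: 0 child(ren)
Matching nodes: [5, 13, 36]
Count of leaf nodes: 3


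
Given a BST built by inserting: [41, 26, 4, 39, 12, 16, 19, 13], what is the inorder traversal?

Tree insertion order: [41, 26, 4, 39, 12, 16, 19, 13]
Tree (level-order array): [41, 26, None, 4, 39, None, 12, None, None, None, 16, 13, 19]
Inorder traversal: [4, 12, 13, 16, 19, 26, 39, 41]


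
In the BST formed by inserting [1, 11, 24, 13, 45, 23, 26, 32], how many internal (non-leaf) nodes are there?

Tree built from: [1, 11, 24, 13, 45, 23, 26, 32]
Tree (level-order array): [1, None, 11, None, 24, 13, 45, None, 23, 26, None, None, None, None, 32]
Rule: An internal node has at least one child.
Per-node child counts:
  node 1: 1 child(ren)
  node 11: 1 child(ren)
  node 24: 2 child(ren)
  node 13: 1 child(ren)
  node 23: 0 child(ren)
  node 45: 1 child(ren)
  node 26: 1 child(ren)
  node 32: 0 child(ren)
Matching nodes: [1, 11, 24, 13, 45, 26]
Count of internal (non-leaf) nodes: 6


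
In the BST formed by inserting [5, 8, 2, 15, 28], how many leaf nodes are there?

Tree built from: [5, 8, 2, 15, 28]
Tree (level-order array): [5, 2, 8, None, None, None, 15, None, 28]
Rule: A leaf has 0 children.
Per-node child counts:
  node 5: 2 child(ren)
  node 2: 0 child(ren)
  node 8: 1 child(ren)
  node 15: 1 child(ren)
  node 28: 0 child(ren)
Matching nodes: [2, 28]
Count of leaf nodes: 2


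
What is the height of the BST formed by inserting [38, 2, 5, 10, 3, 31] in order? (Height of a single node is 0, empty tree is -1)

Insertion order: [38, 2, 5, 10, 3, 31]
Tree (level-order array): [38, 2, None, None, 5, 3, 10, None, None, None, 31]
Compute height bottom-up (empty subtree = -1):
  height(3) = 1 + max(-1, -1) = 0
  height(31) = 1 + max(-1, -1) = 0
  height(10) = 1 + max(-1, 0) = 1
  height(5) = 1 + max(0, 1) = 2
  height(2) = 1 + max(-1, 2) = 3
  height(38) = 1 + max(3, -1) = 4
Height = 4


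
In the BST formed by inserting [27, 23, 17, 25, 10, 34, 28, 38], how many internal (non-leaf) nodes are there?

Tree built from: [27, 23, 17, 25, 10, 34, 28, 38]
Tree (level-order array): [27, 23, 34, 17, 25, 28, 38, 10]
Rule: An internal node has at least one child.
Per-node child counts:
  node 27: 2 child(ren)
  node 23: 2 child(ren)
  node 17: 1 child(ren)
  node 10: 0 child(ren)
  node 25: 0 child(ren)
  node 34: 2 child(ren)
  node 28: 0 child(ren)
  node 38: 0 child(ren)
Matching nodes: [27, 23, 17, 34]
Count of internal (non-leaf) nodes: 4


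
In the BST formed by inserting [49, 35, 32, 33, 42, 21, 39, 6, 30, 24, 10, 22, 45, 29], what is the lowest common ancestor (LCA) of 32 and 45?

Tree insertion order: [49, 35, 32, 33, 42, 21, 39, 6, 30, 24, 10, 22, 45, 29]
Tree (level-order array): [49, 35, None, 32, 42, 21, 33, 39, 45, 6, 30, None, None, None, None, None, None, None, 10, 24, None, None, None, 22, 29]
In a BST, the LCA of p=32, q=45 is the first node v on the
root-to-leaf path with p <= v <= q (go left if both < v, right if both > v).
Walk from root:
  at 49: both 32 and 45 < 49, go left
  at 35: 32 <= 35 <= 45, this is the LCA
LCA = 35


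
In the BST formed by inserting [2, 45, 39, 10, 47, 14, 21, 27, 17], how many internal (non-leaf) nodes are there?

Tree built from: [2, 45, 39, 10, 47, 14, 21, 27, 17]
Tree (level-order array): [2, None, 45, 39, 47, 10, None, None, None, None, 14, None, 21, 17, 27]
Rule: An internal node has at least one child.
Per-node child counts:
  node 2: 1 child(ren)
  node 45: 2 child(ren)
  node 39: 1 child(ren)
  node 10: 1 child(ren)
  node 14: 1 child(ren)
  node 21: 2 child(ren)
  node 17: 0 child(ren)
  node 27: 0 child(ren)
  node 47: 0 child(ren)
Matching nodes: [2, 45, 39, 10, 14, 21]
Count of internal (non-leaf) nodes: 6


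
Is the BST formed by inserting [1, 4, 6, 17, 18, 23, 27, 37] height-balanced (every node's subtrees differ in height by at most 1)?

Tree (level-order array): [1, None, 4, None, 6, None, 17, None, 18, None, 23, None, 27, None, 37]
Definition: a tree is height-balanced if, at every node, |h(left) - h(right)| <= 1 (empty subtree has height -1).
Bottom-up per-node check:
  node 37: h_left=-1, h_right=-1, diff=0 [OK], height=0
  node 27: h_left=-1, h_right=0, diff=1 [OK], height=1
  node 23: h_left=-1, h_right=1, diff=2 [FAIL (|-1-1|=2 > 1)], height=2
  node 18: h_left=-1, h_right=2, diff=3 [FAIL (|-1-2|=3 > 1)], height=3
  node 17: h_left=-1, h_right=3, diff=4 [FAIL (|-1-3|=4 > 1)], height=4
  node 6: h_left=-1, h_right=4, diff=5 [FAIL (|-1-4|=5 > 1)], height=5
  node 4: h_left=-1, h_right=5, diff=6 [FAIL (|-1-5|=6 > 1)], height=6
  node 1: h_left=-1, h_right=6, diff=7 [FAIL (|-1-6|=7 > 1)], height=7
Node 23 violates the condition: |-1 - 1| = 2 > 1.
Result: Not balanced


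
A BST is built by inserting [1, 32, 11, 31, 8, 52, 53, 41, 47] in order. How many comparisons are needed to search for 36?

Search path for 36: 1 -> 32 -> 52 -> 41
Found: False
Comparisons: 4


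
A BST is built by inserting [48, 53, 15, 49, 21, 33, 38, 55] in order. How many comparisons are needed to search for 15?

Search path for 15: 48 -> 15
Found: True
Comparisons: 2


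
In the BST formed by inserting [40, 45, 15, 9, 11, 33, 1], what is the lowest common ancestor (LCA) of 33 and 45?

Tree insertion order: [40, 45, 15, 9, 11, 33, 1]
Tree (level-order array): [40, 15, 45, 9, 33, None, None, 1, 11]
In a BST, the LCA of p=33, q=45 is the first node v on the
root-to-leaf path with p <= v <= q (go left if both < v, right if both > v).
Walk from root:
  at 40: 33 <= 40 <= 45, this is the LCA
LCA = 40


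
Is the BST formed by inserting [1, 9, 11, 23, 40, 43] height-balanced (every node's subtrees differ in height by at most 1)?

Tree (level-order array): [1, None, 9, None, 11, None, 23, None, 40, None, 43]
Definition: a tree is height-balanced if, at every node, |h(left) - h(right)| <= 1 (empty subtree has height -1).
Bottom-up per-node check:
  node 43: h_left=-1, h_right=-1, diff=0 [OK], height=0
  node 40: h_left=-1, h_right=0, diff=1 [OK], height=1
  node 23: h_left=-1, h_right=1, diff=2 [FAIL (|-1-1|=2 > 1)], height=2
  node 11: h_left=-1, h_right=2, diff=3 [FAIL (|-1-2|=3 > 1)], height=3
  node 9: h_left=-1, h_right=3, diff=4 [FAIL (|-1-3|=4 > 1)], height=4
  node 1: h_left=-1, h_right=4, diff=5 [FAIL (|-1-4|=5 > 1)], height=5
Node 23 violates the condition: |-1 - 1| = 2 > 1.
Result: Not balanced


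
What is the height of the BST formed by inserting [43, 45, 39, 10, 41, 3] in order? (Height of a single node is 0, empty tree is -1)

Insertion order: [43, 45, 39, 10, 41, 3]
Tree (level-order array): [43, 39, 45, 10, 41, None, None, 3]
Compute height bottom-up (empty subtree = -1):
  height(3) = 1 + max(-1, -1) = 0
  height(10) = 1 + max(0, -1) = 1
  height(41) = 1 + max(-1, -1) = 0
  height(39) = 1 + max(1, 0) = 2
  height(45) = 1 + max(-1, -1) = 0
  height(43) = 1 + max(2, 0) = 3
Height = 3


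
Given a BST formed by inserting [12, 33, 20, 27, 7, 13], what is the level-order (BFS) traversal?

Tree insertion order: [12, 33, 20, 27, 7, 13]
Tree (level-order array): [12, 7, 33, None, None, 20, None, 13, 27]
BFS from the root, enqueuing left then right child of each popped node:
  queue [12] -> pop 12, enqueue [7, 33], visited so far: [12]
  queue [7, 33] -> pop 7, enqueue [none], visited so far: [12, 7]
  queue [33] -> pop 33, enqueue [20], visited so far: [12, 7, 33]
  queue [20] -> pop 20, enqueue [13, 27], visited so far: [12, 7, 33, 20]
  queue [13, 27] -> pop 13, enqueue [none], visited so far: [12, 7, 33, 20, 13]
  queue [27] -> pop 27, enqueue [none], visited so far: [12, 7, 33, 20, 13, 27]
Result: [12, 7, 33, 20, 13, 27]


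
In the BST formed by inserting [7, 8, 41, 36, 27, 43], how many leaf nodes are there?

Tree built from: [7, 8, 41, 36, 27, 43]
Tree (level-order array): [7, None, 8, None, 41, 36, 43, 27]
Rule: A leaf has 0 children.
Per-node child counts:
  node 7: 1 child(ren)
  node 8: 1 child(ren)
  node 41: 2 child(ren)
  node 36: 1 child(ren)
  node 27: 0 child(ren)
  node 43: 0 child(ren)
Matching nodes: [27, 43]
Count of leaf nodes: 2


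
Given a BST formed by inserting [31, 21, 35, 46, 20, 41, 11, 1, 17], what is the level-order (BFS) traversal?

Tree insertion order: [31, 21, 35, 46, 20, 41, 11, 1, 17]
Tree (level-order array): [31, 21, 35, 20, None, None, 46, 11, None, 41, None, 1, 17]
BFS from the root, enqueuing left then right child of each popped node:
  queue [31] -> pop 31, enqueue [21, 35], visited so far: [31]
  queue [21, 35] -> pop 21, enqueue [20], visited so far: [31, 21]
  queue [35, 20] -> pop 35, enqueue [46], visited so far: [31, 21, 35]
  queue [20, 46] -> pop 20, enqueue [11], visited so far: [31, 21, 35, 20]
  queue [46, 11] -> pop 46, enqueue [41], visited so far: [31, 21, 35, 20, 46]
  queue [11, 41] -> pop 11, enqueue [1, 17], visited so far: [31, 21, 35, 20, 46, 11]
  queue [41, 1, 17] -> pop 41, enqueue [none], visited so far: [31, 21, 35, 20, 46, 11, 41]
  queue [1, 17] -> pop 1, enqueue [none], visited so far: [31, 21, 35, 20, 46, 11, 41, 1]
  queue [17] -> pop 17, enqueue [none], visited so far: [31, 21, 35, 20, 46, 11, 41, 1, 17]
Result: [31, 21, 35, 20, 46, 11, 41, 1, 17]


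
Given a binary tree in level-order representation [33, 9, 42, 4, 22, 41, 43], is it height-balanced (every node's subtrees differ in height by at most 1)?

Tree (level-order array): [33, 9, 42, 4, 22, 41, 43]
Definition: a tree is height-balanced if, at every node, |h(left) - h(right)| <= 1 (empty subtree has height -1).
Bottom-up per-node check:
  node 4: h_left=-1, h_right=-1, diff=0 [OK], height=0
  node 22: h_left=-1, h_right=-1, diff=0 [OK], height=0
  node 9: h_left=0, h_right=0, diff=0 [OK], height=1
  node 41: h_left=-1, h_right=-1, diff=0 [OK], height=0
  node 43: h_left=-1, h_right=-1, diff=0 [OK], height=0
  node 42: h_left=0, h_right=0, diff=0 [OK], height=1
  node 33: h_left=1, h_right=1, diff=0 [OK], height=2
All nodes satisfy the balance condition.
Result: Balanced


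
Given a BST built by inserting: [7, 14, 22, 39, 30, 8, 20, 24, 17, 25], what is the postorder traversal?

Tree insertion order: [7, 14, 22, 39, 30, 8, 20, 24, 17, 25]
Tree (level-order array): [7, None, 14, 8, 22, None, None, 20, 39, 17, None, 30, None, None, None, 24, None, None, 25]
Postorder traversal: [8, 17, 20, 25, 24, 30, 39, 22, 14, 7]


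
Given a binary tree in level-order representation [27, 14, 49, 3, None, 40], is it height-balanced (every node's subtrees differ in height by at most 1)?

Tree (level-order array): [27, 14, 49, 3, None, 40]
Definition: a tree is height-balanced if, at every node, |h(left) - h(right)| <= 1 (empty subtree has height -1).
Bottom-up per-node check:
  node 3: h_left=-1, h_right=-1, diff=0 [OK], height=0
  node 14: h_left=0, h_right=-1, diff=1 [OK], height=1
  node 40: h_left=-1, h_right=-1, diff=0 [OK], height=0
  node 49: h_left=0, h_right=-1, diff=1 [OK], height=1
  node 27: h_left=1, h_right=1, diff=0 [OK], height=2
All nodes satisfy the balance condition.
Result: Balanced


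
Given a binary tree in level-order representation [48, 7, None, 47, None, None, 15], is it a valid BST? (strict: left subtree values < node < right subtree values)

Level-order array: [48, 7, None, 47, None, None, 15]
Validate using subtree bounds (lo, hi): at each node, require lo < value < hi,
then recurse left with hi=value and right with lo=value.
Preorder trace (stopping at first violation):
  at node 48 with bounds (-inf, +inf): OK
  at node 7 with bounds (-inf, 48): OK
  at node 47 with bounds (-inf, 7): VIOLATION
Node 47 violates its bound: not (-inf < 47 < 7).
Result: Not a valid BST


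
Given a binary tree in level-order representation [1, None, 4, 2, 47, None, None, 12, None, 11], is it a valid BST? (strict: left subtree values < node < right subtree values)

Level-order array: [1, None, 4, 2, 47, None, None, 12, None, 11]
Validate using subtree bounds (lo, hi): at each node, require lo < value < hi,
then recurse left with hi=value and right with lo=value.
Preorder trace (stopping at first violation):
  at node 1 with bounds (-inf, +inf): OK
  at node 4 with bounds (1, +inf): OK
  at node 2 with bounds (1, 4): OK
  at node 47 with bounds (4, +inf): OK
  at node 12 with bounds (4, 47): OK
  at node 11 with bounds (4, 12): OK
No violation found at any node.
Result: Valid BST


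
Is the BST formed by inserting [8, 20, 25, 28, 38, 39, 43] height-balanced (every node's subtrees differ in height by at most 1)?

Tree (level-order array): [8, None, 20, None, 25, None, 28, None, 38, None, 39, None, 43]
Definition: a tree is height-balanced if, at every node, |h(left) - h(right)| <= 1 (empty subtree has height -1).
Bottom-up per-node check:
  node 43: h_left=-1, h_right=-1, diff=0 [OK], height=0
  node 39: h_left=-1, h_right=0, diff=1 [OK], height=1
  node 38: h_left=-1, h_right=1, diff=2 [FAIL (|-1-1|=2 > 1)], height=2
  node 28: h_left=-1, h_right=2, diff=3 [FAIL (|-1-2|=3 > 1)], height=3
  node 25: h_left=-1, h_right=3, diff=4 [FAIL (|-1-3|=4 > 1)], height=4
  node 20: h_left=-1, h_right=4, diff=5 [FAIL (|-1-4|=5 > 1)], height=5
  node 8: h_left=-1, h_right=5, diff=6 [FAIL (|-1-5|=6 > 1)], height=6
Node 38 violates the condition: |-1 - 1| = 2 > 1.
Result: Not balanced


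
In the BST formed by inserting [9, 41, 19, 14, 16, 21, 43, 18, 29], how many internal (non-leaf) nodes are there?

Tree built from: [9, 41, 19, 14, 16, 21, 43, 18, 29]
Tree (level-order array): [9, None, 41, 19, 43, 14, 21, None, None, None, 16, None, 29, None, 18]
Rule: An internal node has at least one child.
Per-node child counts:
  node 9: 1 child(ren)
  node 41: 2 child(ren)
  node 19: 2 child(ren)
  node 14: 1 child(ren)
  node 16: 1 child(ren)
  node 18: 0 child(ren)
  node 21: 1 child(ren)
  node 29: 0 child(ren)
  node 43: 0 child(ren)
Matching nodes: [9, 41, 19, 14, 16, 21]
Count of internal (non-leaf) nodes: 6


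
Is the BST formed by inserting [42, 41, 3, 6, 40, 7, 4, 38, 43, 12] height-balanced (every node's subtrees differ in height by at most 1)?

Tree (level-order array): [42, 41, 43, 3, None, None, None, None, 6, 4, 40, None, None, 7, None, None, 38, 12]
Definition: a tree is height-balanced if, at every node, |h(left) - h(right)| <= 1 (empty subtree has height -1).
Bottom-up per-node check:
  node 4: h_left=-1, h_right=-1, diff=0 [OK], height=0
  node 12: h_left=-1, h_right=-1, diff=0 [OK], height=0
  node 38: h_left=0, h_right=-1, diff=1 [OK], height=1
  node 7: h_left=-1, h_right=1, diff=2 [FAIL (|-1-1|=2 > 1)], height=2
  node 40: h_left=2, h_right=-1, diff=3 [FAIL (|2--1|=3 > 1)], height=3
  node 6: h_left=0, h_right=3, diff=3 [FAIL (|0-3|=3 > 1)], height=4
  node 3: h_left=-1, h_right=4, diff=5 [FAIL (|-1-4|=5 > 1)], height=5
  node 41: h_left=5, h_right=-1, diff=6 [FAIL (|5--1|=6 > 1)], height=6
  node 43: h_left=-1, h_right=-1, diff=0 [OK], height=0
  node 42: h_left=6, h_right=0, diff=6 [FAIL (|6-0|=6 > 1)], height=7
Node 7 violates the condition: |-1 - 1| = 2 > 1.
Result: Not balanced
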